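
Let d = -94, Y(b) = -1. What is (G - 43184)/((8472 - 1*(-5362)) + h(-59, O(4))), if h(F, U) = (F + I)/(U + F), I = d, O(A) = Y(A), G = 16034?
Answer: -543000/276731 ≈ -1.9622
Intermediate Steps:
O(A) = -1
I = -94
h(F, U) = (-94 + F)/(F + U) (h(F, U) = (F - 94)/(U + F) = (-94 + F)/(F + U))
(G - 43184)/((8472 - 1*(-5362)) + h(-59, O(4))) = (16034 - 43184)/((8472 - 1*(-5362)) + (-94 - 59)/(-59 - 1)) = -27150/((8472 + 5362) - 153/(-60)) = -27150/(13834 - 1/60*(-153)) = -27150/(13834 + 51/20) = -27150/276731/20 = -27150*20/276731 = -543000/276731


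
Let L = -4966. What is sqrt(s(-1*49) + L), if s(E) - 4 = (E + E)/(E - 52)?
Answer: 2*I*sqrt(12651866)/101 ≈ 70.435*I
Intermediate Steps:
s(E) = 4 + 2*E/(-52 + E) (s(E) = 4 + (E + E)/(E - 52) = 4 + (2*E)/(-52 + E) = 4 + 2*E/(-52 + E))
sqrt(s(-1*49) + L) = sqrt(2*(-104 + 3*(-1*49))/(-52 - 1*49) - 4966) = sqrt(2*(-104 + 3*(-49))/(-52 - 49) - 4966) = sqrt(2*(-104 - 147)/(-101) - 4966) = sqrt(2*(-1/101)*(-251) - 4966) = sqrt(502/101 - 4966) = sqrt(-501064/101) = 2*I*sqrt(12651866)/101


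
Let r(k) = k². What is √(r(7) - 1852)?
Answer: I*√1803 ≈ 42.462*I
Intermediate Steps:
√(r(7) - 1852) = √(7² - 1852) = √(49 - 1852) = √(-1803) = I*√1803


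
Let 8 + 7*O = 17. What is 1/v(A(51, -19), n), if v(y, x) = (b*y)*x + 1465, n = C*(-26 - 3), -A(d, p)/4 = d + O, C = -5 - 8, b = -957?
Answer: 7/528205351 ≈ 1.3252e-8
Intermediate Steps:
O = 9/7 (O = -8/7 + (⅐)*17 = -8/7 + 17/7 = 9/7 ≈ 1.2857)
C = -13
A(d, p) = -36/7 - 4*d (A(d, p) = -4*(d + 9/7) = -4*(9/7 + d) = -36/7 - 4*d)
n = 377 (n = -13*(-26 - 3) = -13*(-29) = 377)
v(y, x) = 1465 - 957*x*y (v(y, x) = (-957*y)*x + 1465 = -957*x*y + 1465 = 1465 - 957*x*y)
1/v(A(51, -19), n) = 1/(1465 - 957*377*(-36/7 - 4*51)) = 1/(1465 - 957*377*(-36/7 - 204)) = 1/(1465 - 957*377*(-1464/7)) = 1/(1465 + 528195096/7) = 1/(528205351/7) = 7/528205351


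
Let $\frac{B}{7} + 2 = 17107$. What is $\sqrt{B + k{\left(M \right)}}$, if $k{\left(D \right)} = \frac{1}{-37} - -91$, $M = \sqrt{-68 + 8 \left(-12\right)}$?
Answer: $\frac{11 \sqrt{1355717}}{37} \approx 346.16$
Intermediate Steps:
$B = 119735$ ($B = -14 + 7 \cdot 17107 = -14 + 119749 = 119735$)
$M = 2 i \sqrt{41}$ ($M = \sqrt{-68 - 96} = \sqrt{-164} = 2 i \sqrt{41} \approx 12.806 i$)
$k{\left(D \right)} = \frac{3366}{37}$ ($k{\left(D \right)} = - \frac{1}{37} + 91 = \frac{3366}{37}$)
$\sqrt{B + k{\left(M \right)}} = \sqrt{119735 + \frac{3366}{37}} = \sqrt{\frac{4433561}{37}} = \frac{11 \sqrt{1355717}}{37}$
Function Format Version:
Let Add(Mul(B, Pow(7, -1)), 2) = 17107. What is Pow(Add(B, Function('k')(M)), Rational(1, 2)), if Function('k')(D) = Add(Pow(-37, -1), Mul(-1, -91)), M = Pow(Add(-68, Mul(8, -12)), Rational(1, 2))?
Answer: Mul(Rational(11, 37), Pow(1355717, Rational(1, 2))) ≈ 346.16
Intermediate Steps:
B = 119735 (B = Add(-14, Mul(7, 17107)) = Add(-14, 119749) = 119735)
M = Mul(2, I, Pow(41, Rational(1, 2))) (M = Pow(Add(-68, -96), Rational(1, 2)) = Pow(-164, Rational(1, 2)) = Mul(2, I, Pow(41, Rational(1, 2))) ≈ Mul(12.806, I))
Function('k')(D) = Rational(3366, 37) (Function('k')(D) = Add(Rational(-1, 37), 91) = Rational(3366, 37))
Pow(Add(B, Function('k')(M)), Rational(1, 2)) = Pow(Add(119735, Rational(3366, 37)), Rational(1, 2)) = Pow(Rational(4433561, 37), Rational(1, 2)) = Mul(Rational(11, 37), Pow(1355717, Rational(1, 2)))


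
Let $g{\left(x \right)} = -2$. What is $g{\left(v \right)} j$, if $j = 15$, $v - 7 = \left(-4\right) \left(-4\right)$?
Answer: $-30$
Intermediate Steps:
$v = 23$ ($v = 7 - -16 = 7 + 16 = 23$)
$g{\left(v \right)} j = \left(-2\right) 15 = -30$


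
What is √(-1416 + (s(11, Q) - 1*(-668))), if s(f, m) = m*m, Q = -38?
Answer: 2*√174 ≈ 26.382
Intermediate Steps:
s(f, m) = m²
√(-1416 + (s(11, Q) - 1*(-668))) = √(-1416 + ((-38)² - 1*(-668))) = √(-1416 + (1444 + 668)) = √(-1416 + 2112) = √696 = 2*√174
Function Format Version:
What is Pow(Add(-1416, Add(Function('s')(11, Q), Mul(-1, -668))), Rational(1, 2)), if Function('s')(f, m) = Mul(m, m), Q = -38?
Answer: Mul(2, Pow(174, Rational(1, 2))) ≈ 26.382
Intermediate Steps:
Function('s')(f, m) = Pow(m, 2)
Pow(Add(-1416, Add(Function('s')(11, Q), Mul(-1, -668))), Rational(1, 2)) = Pow(Add(-1416, Add(Pow(-38, 2), Mul(-1, -668))), Rational(1, 2)) = Pow(Add(-1416, Add(1444, 668)), Rational(1, 2)) = Pow(Add(-1416, 2112), Rational(1, 2)) = Pow(696, Rational(1, 2)) = Mul(2, Pow(174, Rational(1, 2)))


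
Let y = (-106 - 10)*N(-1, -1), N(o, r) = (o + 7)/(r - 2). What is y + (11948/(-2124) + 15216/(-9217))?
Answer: 1099849789/4894227 ≈ 224.72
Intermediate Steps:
N(o, r) = (7 + o)/(-2 + r)
y = 232 (y = (-106 - 10)*((7 - 1)/(-2 - 1)) = -116*6/(-3) = -(-116)*6/3 = -116*(-2) = 232)
y + (11948/(-2124) + 15216/(-9217)) = 232 + (11948/(-2124) + 15216/(-9217)) = 232 + (11948*(-1/2124) + 15216*(-1/9217)) = 232 + (-2987/531 - 15216/9217) = 232 - 35610875/4894227 = 1099849789/4894227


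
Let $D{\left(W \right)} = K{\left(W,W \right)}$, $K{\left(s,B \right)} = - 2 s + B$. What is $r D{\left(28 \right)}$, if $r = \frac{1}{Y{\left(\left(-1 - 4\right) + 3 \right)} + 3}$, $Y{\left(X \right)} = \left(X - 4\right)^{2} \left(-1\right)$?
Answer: $\frac{28}{33} \approx 0.84848$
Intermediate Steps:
$K{\left(s,B \right)} = B - 2 s$
$Y{\left(X \right)} = - \left(-4 + X\right)^{2}$ ($Y{\left(X \right)} = \left(-4 + X\right)^{2} \left(-1\right) = - \left(-4 + X\right)^{2}$)
$D{\left(W \right)} = - W$ ($D{\left(W \right)} = W - 2 W = - W$)
$r = - \frac{1}{33}$ ($r = \frac{1}{- \left(-4 + \left(\left(-1 - 4\right) + 3\right)\right)^{2} + 3} = \frac{1}{- \left(-4 + \left(-5 + 3\right)\right)^{2} + 3} = \frac{1}{- \left(-4 - 2\right)^{2} + 3} = \frac{1}{- \left(-6\right)^{2} + 3} = \frac{1}{\left(-1\right) 36 + 3} = \frac{1}{-36 + 3} = \frac{1}{-33} = - \frac{1}{33} \approx -0.030303$)
$r D{\left(28 \right)} = - \frac{\left(-1\right) 28}{33} = \left(- \frac{1}{33}\right) \left(-28\right) = \frac{28}{33}$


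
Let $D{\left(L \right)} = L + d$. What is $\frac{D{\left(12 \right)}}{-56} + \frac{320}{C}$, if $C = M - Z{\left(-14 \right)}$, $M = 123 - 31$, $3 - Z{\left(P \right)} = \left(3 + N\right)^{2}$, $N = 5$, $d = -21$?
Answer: $\frac{19297}{8568} \approx 2.2522$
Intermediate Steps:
$Z{\left(P \right)} = -61$ ($Z{\left(P \right)} = 3 - \left(3 + 5\right)^{2} = 3 - 8^{2} = 3 - 64 = -61$)
$M = 92$ ($M = 123 - 31 = 92$)
$D{\left(L \right)} = -21 + L$ ($D{\left(L \right)} = L - 21 = -21 + L$)
$C = 153$ ($C = 92 - -61 = 92 + 61 = 153$)
$\frac{D{\left(12 \right)}}{-56} + \frac{320}{C} = \frac{-21 + 12}{-56} + \frac{320}{153} = \left(-9\right) \left(- \frac{1}{56}\right) + 320 \cdot \frac{1}{153} = \frac{9}{56} + \frac{320}{153} = \frac{19297}{8568}$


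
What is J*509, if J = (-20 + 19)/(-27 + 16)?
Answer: 509/11 ≈ 46.273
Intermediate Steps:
J = 1/11 (J = -1/(-11) = -1*(-1/11) = 1/11 ≈ 0.090909)
J*509 = (1/11)*509 = 509/11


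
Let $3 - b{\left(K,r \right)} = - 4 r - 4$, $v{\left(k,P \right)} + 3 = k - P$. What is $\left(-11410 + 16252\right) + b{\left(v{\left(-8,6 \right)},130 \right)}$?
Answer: $5369$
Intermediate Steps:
$v{\left(k,P \right)} = -3 + k - P$ ($v{\left(k,P \right)} = -3 - \left(P - k\right) = -3 + k - P$)
$b{\left(K,r \right)} = 7 + 4 r$ ($b{\left(K,r \right)} = 3 - \left(- 4 r - 4\right) = 3 - \left(-4 - 4 r\right) = 3 + \left(4 + 4 r\right) = 7 + 4 r$)
$\left(-11410 + 16252\right) + b{\left(v{\left(-8,6 \right)},130 \right)} = \left(-11410 + 16252\right) + \left(7 + 4 \cdot 130\right) = 4842 + \left(7 + 520\right) = 4842 + 527 = 5369$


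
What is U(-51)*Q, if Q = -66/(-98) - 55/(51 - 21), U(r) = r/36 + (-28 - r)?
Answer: -12617/504 ≈ -25.034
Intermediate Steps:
U(r) = -28 - 35*r/36 (U(r) = r/36 + (-28 - r) = -28 - 35*r/36)
Q = -341/294 (Q = -66*(-1/98) - 55/30 = 33/49 - 55*1/30 = 33/49 - 11/6 = -341/294 ≈ -1.1599)
U(-51)*Q = (-28 - 35/36*(-51))*(-341/294) = (-28 + 595/12)*(-341/294) = (259/12)*(-341/294) = -12617/504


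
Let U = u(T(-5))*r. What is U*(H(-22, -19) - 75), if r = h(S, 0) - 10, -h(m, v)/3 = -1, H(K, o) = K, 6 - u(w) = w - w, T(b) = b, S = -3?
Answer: 4074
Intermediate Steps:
u(w) = 6 (u(w) = 6 - (w - w) = 6 - 1*0 = 6 + 0 = 6)
h(m, v) = 3 (h(m, v) = -3*(-1) = 3)
r = -7 (r = 3 - 10 = -7)
U = -42 (U = 6*(-7) = -42)
U*(H(-22, -19) - 75) = -42*(-22 - 75) = -42*(-97) = 4074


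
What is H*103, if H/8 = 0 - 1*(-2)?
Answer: 1648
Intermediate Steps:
H = 16 (H = 8*(0 - 1*(-2)) = 8*(0 + 2) = 8*2 = 16)
H*103 = 16*103 = 1648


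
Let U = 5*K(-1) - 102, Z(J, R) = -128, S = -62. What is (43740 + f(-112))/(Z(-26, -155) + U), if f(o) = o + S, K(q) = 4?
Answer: -7261/35 ≈ -207.46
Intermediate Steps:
U = -82 (U = 5*4 - 102 = 20 - 102 = -82)
f(o) = -62 + o (f(o) = o - 62 = -62 + o)
(43740 + f(-112))/(Z(-26, -155) + U) = (43740 + (-62 - 112))/(-128 - 82) = (43740 - 174)/(-210) = 43566*(-1/210) = -7261/35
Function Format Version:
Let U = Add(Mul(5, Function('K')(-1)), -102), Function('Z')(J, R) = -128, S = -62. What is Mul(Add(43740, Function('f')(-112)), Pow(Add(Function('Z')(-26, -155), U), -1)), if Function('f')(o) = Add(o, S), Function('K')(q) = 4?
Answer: Rational(-7261, 35) ≈ -207.46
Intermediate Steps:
U = -82 (U = Add(Mul(5, 4), -102) = Add(20, -102) = -82)
Function('f')(o) = Add(-62, o) (Function('f')(o) = Add(o, -62) = Add(-62, o))
Mul(Add(43740, Function('f')(-112)), Pow(Add(Function('Z')(-26, -155), U), -1)) = Mul(Add(43740, Add(-62, -112)), Pow(Add(-128, -82), -1)) = Mul(Add(43740, -174), Pow(-210, -1)) = Mul(43566, Rational(-1, 210)) = Rational(-7261, 35)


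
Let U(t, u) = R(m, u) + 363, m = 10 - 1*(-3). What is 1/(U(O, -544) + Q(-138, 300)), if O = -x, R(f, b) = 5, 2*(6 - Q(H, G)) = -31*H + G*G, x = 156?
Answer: -1/46765 ≈ -2.1384e-5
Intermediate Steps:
m = 13 (m = 10 + 3 = 13)
Q(H, G) = 6 - G²/2 + 31*H/2 (Q(H, G) = 6 - (-31*H + G*G)/2 = 6 - (-31*H + G²)/2 = 6 - (G² - 31*H)/2 = 6 + (-G²/2 + 31*H/2) = 6 - G²/2 + 31*H/2)
O = -156 (O = -1*156 = -156)
U(t, u) = 368 (U(t, u) = 5 + 363 = 368)
1/(U(O, -544) + Q(-138, 300)) = 1/(368 + (6 - ½*300² + (31/2)*(-138))) = 1/(368 + (6 - ½*90000 - 2139)) = 1/(368 + (6 - 45000 - 2139)) = 1/(368 - 47133) = 1/(-46765) = -1/46765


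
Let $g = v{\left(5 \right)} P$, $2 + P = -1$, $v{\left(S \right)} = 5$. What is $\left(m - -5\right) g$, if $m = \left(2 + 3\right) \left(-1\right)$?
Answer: $0$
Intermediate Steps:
$P = -3$ ($P = -2 - 1 = -3$)
$m = -5$ ($m = 5 \left(-1\right) = -5$)
$g = -15$ ($g = 5 \left(-3\right) = -15$)
$\left(m - -5\right) g = \left(-5 - -5\right) \left(-15\right) = \left(-5 + 5\right) \left(-15\right) = 0 \left(-15\right) = 0$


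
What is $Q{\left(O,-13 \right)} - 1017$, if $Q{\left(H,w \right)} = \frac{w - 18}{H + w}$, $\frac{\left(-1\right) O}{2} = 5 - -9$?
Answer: $- \frac{41666}{41} \approx -1016.2$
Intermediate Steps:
$O = -28$ ($O = - 2 \left(5 - -9\right) = - 2 \left(5 + 9\right) = \left(-2\right) 14 = -28$)
$Q{\left(H,w \right)} = \frac{-18 + w}{H + w}$
$Q{\left(O,-13 \right)} - 1017 = \frac{-18 - 13}{-28 - 13} - 1017 = \frac{1}{-41} \left(-31\right) - 1017 = \left(- \frac{1}{41}\right) \left(-31\right) - 1017 = \frac{31}{41} - 1017 = - \frac{41666}{41}$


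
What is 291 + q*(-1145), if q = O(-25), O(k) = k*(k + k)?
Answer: -1430959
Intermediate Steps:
O(k) = 2*k² (O(k) = k*(2*k) = 2*k²)
q = 1250 (q = 2*(-25)² = 2*625 = 1250)
291 + q*(-1145) = 291 + 1250*(-1145) = 291 - 1431250 = -1430959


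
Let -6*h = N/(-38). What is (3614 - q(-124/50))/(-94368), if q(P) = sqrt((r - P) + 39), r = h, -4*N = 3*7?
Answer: -1807/47184 + sqrt(5986387)/35859840 ≈ -0.038229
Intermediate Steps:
N = -21/4 (N = -3*7/4 = -1/4*21 = -21/4 ≈ -5.2500)
h = -7/304 (h = -(-7)/(8*(-38)) = -(-7)*(-1)/(8*38) = -1/6*21/152 = -7/304 ≈ -0.023026)
r = -7/304 ≈ -0.023026
q(P) = sqrt(11849/304 - P) (q(P) = sqrt((-7/304 - P) + 39) = sqrt(11849/304 - P))
(3614 - q(-124/50))/(-94368) = (3614 - sqrt(225131 - (-716224)/50)/76)/(-94368) = (3614 - sqrt(225131 - (-716224)/50)/76)*(-1/94368) = (3614 - sqrt(225131 - 5776*(-62/25))/76)*(-1/94368) = (3614 - sqrt(225131 + 358112/25)/76)*(-1/94368) = (3614 - sqrt(5986387/25)/76)*(-1/94368) = (3614 - sqrt(5986387)/5/76)*(-1/94368) = (3614 - sqrt(5986387)/380)*(-1/94368) = -1807/47184 + sqrt(5986387)/35859840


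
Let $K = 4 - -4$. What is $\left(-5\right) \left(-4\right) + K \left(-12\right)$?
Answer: $-76$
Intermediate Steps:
$K = 8$ ($K = 4 + 4 = 8$)
$\left(-5\right) \left(-4\right) + K \left(-12\right) = \left(-5\right) \left(-4\right) + 8 \left(-12\right) = 20 - 96 = -76$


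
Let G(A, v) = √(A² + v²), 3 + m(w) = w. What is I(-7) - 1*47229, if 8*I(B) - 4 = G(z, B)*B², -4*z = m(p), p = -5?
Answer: -94457/2 + 49*√53/8 ≈ -47184.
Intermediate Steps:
m(w) = -3 + w
z = 2 (z = -(-3 - 5)/4 = -¼*(-8) = 2)
I(B) = ½ + B²*√(4 + B²)/8 (I(B) = ½ + (√(2² + B²)*B²)/8 = ½ + (√(4 + B²)*B²)/8 = ½ + (B²*√(4 + B²))/8 = ½ + B²*√(4 + B²)/8)
I(-7) - 1*47229 = (½ + (⅛)*(-7)²*√(4 + (-7)²)) - 1*47229 = (½ + (⅛)*49*√(4 + 49)) - 47229 = (½ + (⅛)*49*√53) - 47229 = (½ + 49*√53/8) - 47229 = -94457/2 + 49*√53/8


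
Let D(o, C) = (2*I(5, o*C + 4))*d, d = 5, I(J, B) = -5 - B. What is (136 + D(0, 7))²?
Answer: 2116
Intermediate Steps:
D(o, C) = -90 - 10*C*o (D(o, C) = (2*(-5 - (o*C + 4)))*5 = (2*(-5 - (C*o + 4)))*5 = (2*(-5 - (4 + C*o)))*5 = (2*(-5 + (-4 - C*o)))*5 = (2*(-9 - C*o))*5 = (-18 - 2*C*o)*5 = -90 - 10*C*o)
(136 + D(0, 7))² = (136 + (-90 - 10*7*0))² = (136 + (-90 + 0))² = (136 - 90)² = 46² = 2116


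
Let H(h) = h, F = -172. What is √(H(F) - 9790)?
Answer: I*√9962 ≈ 99.81*I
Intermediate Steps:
√(H(F) - 9790) = √(-172 - 9790) = √(-9962) = I*√9962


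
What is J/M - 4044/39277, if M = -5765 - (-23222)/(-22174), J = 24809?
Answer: -11061954335395/2510906575982 ≈ -4.4056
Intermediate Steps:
M = -63928166/11087 (M = -5765 - (-23222)*(-1)/22174 = -5765 - 1*11611/11087 = -5765 - 11611/11087 = -63928166/11087 ≈ -5766.0)
J/M - 4044/39277 = 24809/(-63928166/11087) - 4044/39277 = 24809*(-11087/63928166) - 4044*1/39277 = -275057383/63928166 - 4044/39277 = -11061954335395/2510906575982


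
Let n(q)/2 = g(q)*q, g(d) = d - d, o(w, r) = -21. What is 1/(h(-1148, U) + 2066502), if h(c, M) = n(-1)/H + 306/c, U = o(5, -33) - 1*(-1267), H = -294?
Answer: 574/1186171995 ≈ 4.8391e-7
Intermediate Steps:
g(d) = 0
U = 1246 (U = -21 - 1*(-1267) = -21 + 1267 = 1246)
n(q) = 0 (n(q) = 2*(0*q) = 2*0 = 0)
h(c, M) = 306/c (h(c, M) = 0/(-294) + 306/c = 0*(-1/294) + 306/c = 0 + 306/c = 306/c)
1/(h(-1148, U) + 2066502) = 1/(306/(-1148) + 2066502) = 1/(306*(-1/1148) + 2066502) = 1/(-153/574 + 2066502) = 1/(1186171995/574) = 574/1186171995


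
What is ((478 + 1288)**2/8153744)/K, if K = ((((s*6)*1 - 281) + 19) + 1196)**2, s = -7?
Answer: 779689/1621910141504 ≈ 4.8072e-7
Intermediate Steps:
K = 795664 (K = (((-7*6*1 - 281) + 19) + 1196)**2 = (((-42*1 - 281) + 19) + 1196)**2 = (((-42 - 281) + 19) + 1196)**2 = ((-323 + 19) + 1196)**2 = (-304 + 1196)**2 = 892**2 = 795664)
((478 + 1288)**2/8153744)/K = ((478 + 1288)**2/8153744)/795664 = (1766**2*(1/8153744))*(1/795664) = (3118756*(1/8153744))*(1/795664) = (779689/2038436)*(1/795664) = 779689/1621910141504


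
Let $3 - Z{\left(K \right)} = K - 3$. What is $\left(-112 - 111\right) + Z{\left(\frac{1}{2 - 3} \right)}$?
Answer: $-216$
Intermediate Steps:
$Z{\left(K \right)} = 6 - K$ ($Z{\left(K \right)} = 3 - \left(K - 3\right) = 3 - \left(-3 + K\right) = 6 - K$)
$\left(-112 - 111\right) + Z{\left(\frac{1}{2 - 3} \right)} = \left(-112 - 111\right) + \left(6 - \frac{1}{2 - 3}\right) = -223 + \left(6 - \frac{1}{-1}\right) = -223 + \left(6 - -1\right) = -223 + \left(6 + 1\right) = -223 + 7 = -216$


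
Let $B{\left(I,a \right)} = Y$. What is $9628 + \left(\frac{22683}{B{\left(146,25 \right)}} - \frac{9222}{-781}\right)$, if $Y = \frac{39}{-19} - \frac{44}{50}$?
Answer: $\frac{2072639245}{1087933} \approx 1905.1$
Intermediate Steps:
$Y = - \frac{1393}{475}$ ($Y = 39 \left(- \frac{1}{19}\right) - \frac{22}{25} = - \frac{39}{19} - \frac{22}{25} = - \frac{1393}{475} \approx -2.9326$)
$B{\left(I,a \right)} = - \frac{1393}{475}$
$9628 + \left(\frac{22683}{B{\left(146,25 \right)}} - \frac{9222}{-781}\right) = 9628 + \left(\frac{22683}{- \frac{1393}{475}} - \frac{9222}{-781}\right) = 9628 + \left(22683 \left(- \frac{475}{1393}\right) - - \frac{9222}{781}\right) = 9628 + \left(- \frac{10774425}{1393} + \frac{9222}{781}\right) = 9628 - \frac{8401979679}{1087933} = \frac{2072639245}{1087933}$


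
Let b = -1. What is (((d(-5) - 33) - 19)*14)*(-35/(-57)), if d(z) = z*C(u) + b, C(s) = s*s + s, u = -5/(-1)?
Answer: -99470/57 ≈ -1745.1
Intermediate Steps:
u = 5 (u = -5*(-1) = 5)
C(s) = s + s**2 (C(s) = s**2 + s = s + s**2)
d(z) = -1 + 30*z (d(z) = z*(5*(1 + 5)) - 1 = z*(5*6) - 1 = z*30 - 1 = 30*z - 1 = -1 + 30*z)
(((d(-5) - 33) - 19)*14)*(-35/(-57)) = ((((-1 + 30*(-5)) - 33) - 19)*14)*(-35/(-57)) = ((((-1 - 150) - 33) - 19)*14)*(-35*(-1/57)) = (((-151 - 33) - 19)*14)*(35/57) = ((-184 - 19)*14)*(35/57) = -203*14*(35/57) = -2842*35/57 = -99470/57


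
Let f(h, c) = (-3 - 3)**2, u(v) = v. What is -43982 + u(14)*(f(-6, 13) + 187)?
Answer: -40860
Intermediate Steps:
f(h, c) = 36 (f(h, c) = (-6)**2 = 36)
-43982 + u(14)*(f(-6, 13) + 187) = -43982 + 14*(36 + 187) = -43982 + 14*223 = -43982 + 3122 = -40860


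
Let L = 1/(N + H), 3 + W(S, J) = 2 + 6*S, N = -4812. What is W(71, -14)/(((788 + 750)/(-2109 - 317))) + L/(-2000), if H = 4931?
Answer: -122694950769/183022000 ≈ -670.38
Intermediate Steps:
W(S, J) = -1 + 6*S (W(S, J) = -3 + (2 + 6*S) = -1 + 6*S)
L = 1/119 (L = 1/(-4812 + 4931) = 1/119 ≈ 0.0084034)
W(71, -14)/(((788 + 750)/(-2109 - 317))) + L/(-2000) = (-1 + 6*71)/(((788 + 750)/(-2109 - 317))) + (1/119)/(-2000) = (-1 + 426)/((1538/(-2426))) + (1/119)*(-1/2000) = 425/((1538*(-1/2426))) - 1/238000 = 425/(-769/1213) - 1/238000 = 425*(-1213/769) - 1/238000 = -515525/769 - 1/238000 = -122694950769/183022000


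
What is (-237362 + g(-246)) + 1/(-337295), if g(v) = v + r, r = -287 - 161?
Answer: -80295098521/337295 ≈ -2.3806e+5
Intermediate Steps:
r = -448
g(v) = -448 + v (g(v) = v - 448 = -448 + v)
(-237362 + g(-246)) + 1/(-337295) = (-237362 + (-448 - 246)) + 1/(-337295) = (-237362 - 694) - 1/337295 = -238056 - 1/337295 = -80295098521/337295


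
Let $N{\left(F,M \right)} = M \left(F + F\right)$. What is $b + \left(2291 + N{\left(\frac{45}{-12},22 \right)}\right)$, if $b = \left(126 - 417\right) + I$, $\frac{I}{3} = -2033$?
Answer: $-4264$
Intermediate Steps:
$I = -6099$ ($I = 3 \left(-2033\right) = -6099$)
$N{\left(F,M \right)} = 2 F M$ ($N{\left(F,M \right)} = M 2 F = 2 F M$)
$b = -6390$ ($b = \left(126 - 417\right) - 6099 = -291 - 6099 = -6390$)
$b + \left(2291 + N{\left(\frac{45}{-12},22 \right)}\right) = -6390 + \left(2291 + 2 \frac{45}{-12} \cdot 22\right) = -6390 + \left(2291 + 2 \cdot 45 \left(- \frac{1}{12}\right) 22\right) = -6390 + \left(2291 + 2 \left(- \frac{15}{4}\right) 22\right) = -6390 + \left(2291 - 165\right) = -6390 + 2126 = -4264$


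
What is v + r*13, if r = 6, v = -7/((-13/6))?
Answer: 1056/13 ≈ 81.231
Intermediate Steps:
v = 42/13 (v = -7/((-13*1/6)) = -7/(-13/6) = -7*(-6/13) = 42/13 ≈ 3.2308)
v + r*13 = 42/13 + 6*13 = 42/13 + 78 = 1056/13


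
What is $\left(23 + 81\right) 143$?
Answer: $14872$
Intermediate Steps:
$\left(23 + 81\right) 143 = 104 \cdot 143 = 14872$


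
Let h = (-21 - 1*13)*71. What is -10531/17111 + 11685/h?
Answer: -3174139/581774 ≈ -5.4560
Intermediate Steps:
h = -2414 (h = (-21 - 13)*71 = -34*71 = -2414)
-10531/17111 + 11685/h = -10531/17111 + 11685/(-2414) = -10531*1/17111 + 11685*(-1/2414) = -10531/17111 - 11685/2414 = -3174139/581774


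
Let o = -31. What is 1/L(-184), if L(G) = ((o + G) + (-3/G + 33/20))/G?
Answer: 169280/196267 ≈ 0.86250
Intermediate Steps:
L(G) = (-587/20 + G - 3/G)/G (L(G) = ((-31 + G) + (-3/G + 33/20))/G = ((-31 + G) + (33/20 - 3/G))/G = (-587/20 + G - 3/G)/G)
1/L(-184) = 1/(1 - 3/(-184)² - 587/20/(-184)) = 1/(1 - 3*1/33856 - 587/20*(-1/184)) = 1/(1 - 3/33856 + 587/3680) = 1/(196267/169280) = 169280/196267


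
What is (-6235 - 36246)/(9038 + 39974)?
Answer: -42481/49012 ≈ -0.86675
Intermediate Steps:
(-6235 - 36246)/(9038 + 39974) = -42481/49012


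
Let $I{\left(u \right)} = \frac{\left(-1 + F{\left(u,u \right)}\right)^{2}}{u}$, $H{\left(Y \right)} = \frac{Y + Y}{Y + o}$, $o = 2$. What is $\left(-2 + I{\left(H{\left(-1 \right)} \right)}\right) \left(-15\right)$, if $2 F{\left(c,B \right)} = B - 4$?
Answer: $150$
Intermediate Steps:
$H{\left(Y \right)} = \frac{2 Y}{2 + Y}$ ($H{\left(Y \right)} = \frac{Y + Y}{Y + 2} = \frac{2 Y}{2 + Y}$)
$F{\left(c,B \right)} = -2 + \frac{B}{2}$ ($F{\left(c,B \right)} = \frac{B - 4}{2} = \frac{-4 + B}{2} = -2 + \frac{B}{2}$)
$I{\left(u \right)} = \frac{\left(-3 + \frac{u}{2}\right)^{2}}{u}$ ($I{\left(u \right)} = \frac{\left(-1 + \left(-2 + \frac{u}{2}\right)\right)^{2}}{u} = \frac{\left(-3 + \frac{u}{2}\right)^{2}}{u}$)
$\left(-2 + I{\left(H{\left(-1 \right)} \right)}\right) \left(-15\right) = \left(-2 + \frac{\left(-6 + 2 \left(-1\right) \frac{1}{2 - 1}\right)^{2}}{4 \cdot 2 \left(-1\right) \frac{1}{2 - 1}}\right) \left(-15\right) = \left(-2 + \frac{\left(-6 + 2 \left(-1\right) 1^{-1}\right)^{2}}{4 \cdot 2 \left(-1\right) 1^{-1}}\right) \left(-15\right) = \left(-2 + \frac{\left(-6 + 2 \left(-1\right) 1\right)^{2}}{4 \cdot 2 \left(-1\right) 1}\right) \left(-15\right) = \left(-2 + \frac{\left(-6 - 2\right)^{2}}{4 \left(-2\right)}\right) \left(-15\right) = \left(-2 + \frac{1}{4} \left(- \frac{1}{2}\right) \left(-8\right)^{2}\right) \left(-15\right) = \left(-2 + \frac{1}{4} \left(- \frac{1}{2}\right) 64\right) \left(-15\right) = \left(-2 - 8\right) \left(-15\right) = \left(-10\right) \left(-15\right) = 150$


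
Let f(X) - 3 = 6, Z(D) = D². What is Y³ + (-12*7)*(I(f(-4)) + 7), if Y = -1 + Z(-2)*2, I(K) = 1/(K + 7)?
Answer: -1001/4 ≈ -250.25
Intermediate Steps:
f(X) = 9 (f(X) = 3 + 6 = 9)
I(K) = 1/(7 + K)
Y = 7 (Y = -1 + (-2)²*2 = -1 + 4*2 = -1 + 8 = 7)
Y³ + (-12*7)*(I(f(-4)) + 7) = 7³ + (-12*7)*(1/(7 + 9) + 7) = 343 - 84*(1/16 + 7) = 343 - 84*113/16 = 343 - 2373/4 = -1001/4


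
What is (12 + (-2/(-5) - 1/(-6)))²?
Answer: 142129/900 ≈ 157.92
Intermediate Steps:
(12 + (-2/(-5) - 1/(-6)))² = (12 + (-2*(-⅕) - 1*(-⅙)))² = (12 + (⅖ + ⅙))² = (12 + 17/30)² = (377/30)² = 142129/900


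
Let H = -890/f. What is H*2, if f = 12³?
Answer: -445/432 ≈ -1.0301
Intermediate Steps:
f = 1728
H = -445/864 (H = -890/1728 = -890*1/1728 = -445/864 ≈ -0.51505)
H*2 = -445/864*2 = -445/432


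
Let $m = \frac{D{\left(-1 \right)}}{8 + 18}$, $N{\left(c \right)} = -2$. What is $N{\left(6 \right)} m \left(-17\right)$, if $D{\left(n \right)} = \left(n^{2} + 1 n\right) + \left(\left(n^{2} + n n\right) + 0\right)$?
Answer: $\frac{34}{13} \approx 2.6154$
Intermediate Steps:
$D{\left(n \right)} = n + 3 n^{2}$ ($D{\left(n \right)} = \left(n^{2} + n\right) + \left(\left(n^{2} + n^{2}\right) + 0\right) = \left(n + n^{2}\right) + \left(2 n^{2} + 0\right) = \left(n + n^{2}\right) + 2 n^{2} = n + 3 n^{2}$)
$m = \frac{1}{13}$ ($m = \frac{\left(-1\right) \left(1 + 3 \left(-1\right)\right)}{8 + 18} = \frac{\left(-1\right) \left(1 - 3\right)}{26} = \left(-1\right) \left(-2\right) \frac{1}{26} = 2 \cdot \frac{1}{26} = \frac{1}{13} \approx 0.076923$)
$N{\left(6 \right)} m \left(-17\right) = \left(-2\right) \frac{1}{13} \left(-17\right) = \left(- \frac{2}{13}\right) \left(-17\right) = \frac{34}{13}$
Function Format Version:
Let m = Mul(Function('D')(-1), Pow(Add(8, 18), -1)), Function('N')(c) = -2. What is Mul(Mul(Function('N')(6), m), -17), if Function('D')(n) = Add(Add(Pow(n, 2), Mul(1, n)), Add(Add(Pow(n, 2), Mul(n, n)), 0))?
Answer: Rational(34, 13) ≈ 2.6154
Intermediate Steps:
Function('D')(n) = Add(n, Mul(3, Pow(n, 2))) (Function('D')(n) = Add(Add(Pow(n, 2), n), Add(Add(Pow(n, 2), Pow(n, 2)), 0)) = Add(Add(n, Pow(n, 2)), Add(Mul(2, Pow(n, 2)), 0)) = Add(Add(n, Pow(n, 2)), Mul(2, Pow(n, 2))) = Add(n, Mul(3, Pow(n, 2))))
m = Rational(1, 13) (m = Mul(Mul(-1, Add(1, Mul(3, -1))), Pow(Add(8, 18), -1)) = Mul(Mul(-1, Add(1, -3)), Pow(26, -1)) = Mul(Mul(-1, -2), Rational(1, 26)) = Mul(2, Rational(1, 26)) = Rational(1, 13) ≈ 0.076923)
Mul(Mul(Function('N')(6), m), -17) = Mul(Mul(-2, Rational(1, 13)), -17) = Mul(Rational(-2, 13), -17) = Rational(34, 13)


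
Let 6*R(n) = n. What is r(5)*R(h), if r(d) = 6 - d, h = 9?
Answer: 3/2 ≈ 1.5000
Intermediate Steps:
R(n) = n/6
r(5)*R(h) = (6 - 1*5)*((1/6)*9) = (6 - 5)*(3/2) = 1*(3/2) = 3/2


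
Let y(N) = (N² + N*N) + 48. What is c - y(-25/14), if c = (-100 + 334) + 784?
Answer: 94435/98 ≈ 963.62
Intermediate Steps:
c = 1018 (c = 234 + 784 = 1018)
y(N) = 48 + 2*N² (y(N) = (N² + N²) + 48 = 2*N² + 48 = 48 + 2*N²)
c - y(-25/14) = 1018 - (48 + 2*(-25/14)²) = 1018 - (48 + 2*(625/196)) = 1018 - (48 + 625/98) = 1018 - 1*5329/98 = 1018 - 5329/98 = 94435/98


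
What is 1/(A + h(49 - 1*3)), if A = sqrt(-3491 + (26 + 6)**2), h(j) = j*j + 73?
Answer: 2189/4794188 - I*sqrt(2467)/4794188 ≈ 0.00045659 - 1.036e-5*I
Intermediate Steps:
h(j) = 73 + j**2 (h(j) = j**2 + 73 = 73 + j**2)
A = I*sqrt(2467) (A = sqrt(-3491 + 32**2) = sqrt(-3491 + 1024) = sqrt(-2467) = I*sqrt(2467) ≈ 49.669*I)
1/(A + h(49 - 1*3)) = 1/(I*sqrt(2467) + (73 + (49 - 1*3)**2)) = 1/(I*sqrt(2467) + (73 + (49 - 3)**2)) = 1/(I*sqrt(2467) + (73 + 46**2)) = 1/(I*sqrt(2467) + (73 + 2116)) = 1/(I*sqrt(2467) + 2189) = 1/(2189 + I*sqrt(2467))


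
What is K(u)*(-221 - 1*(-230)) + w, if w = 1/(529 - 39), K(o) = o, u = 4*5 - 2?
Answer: 79381/490 ≈ 162.00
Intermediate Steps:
u = 18 (u = 20 - 2 = 18)
w = 1/490 ≈ 0.0020408
K(u)*(-221 - 1*(-230)) + w = 18*(-221 - 1*(-230)) + 1/490 = 18*(-221 + 230) + 1/490 = 18*9 + 1/490 = 162 + 1/490 = 79381/490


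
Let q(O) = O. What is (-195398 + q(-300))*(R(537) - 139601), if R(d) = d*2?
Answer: 27109456846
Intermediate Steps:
R(d) = 2*d
(-195398 + q(-300))*(R(537) - 139601) = (-195398 - 300)*(2*537 - 139601) = -195698*(1074 - 139601) = -195698*(-138527) = 27109456846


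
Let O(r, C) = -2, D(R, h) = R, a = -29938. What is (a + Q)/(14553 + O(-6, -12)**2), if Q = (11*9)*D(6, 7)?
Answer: -29344/14557 ≈ -2.0158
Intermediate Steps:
Q = 594 (Q = (11*9)*6 = 99*6 = 594)
(a + Q)/(14553 + O(-6, -12)**2) = (-29938 + 594)/(14553 + (-2)**2) = -29344/(14553 + 4) = -29344/14557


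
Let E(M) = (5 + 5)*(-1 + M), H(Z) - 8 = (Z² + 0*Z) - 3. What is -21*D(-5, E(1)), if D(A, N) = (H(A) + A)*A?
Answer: 2625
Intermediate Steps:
H(Z) = 5 + Z² (H(Z) = 8 + ((Z² + 0*Z) - 3) = 8 + ((Z² + 0) - 3) = 8 + (Z² - 3) = 8 + (-3 + Z²) = 5 + Z²)
E(M) = -10 + 10*M (E(M) = 10*(-1 + M) = -10 + 10*M)
D(A, N) = A*(5 + A + A²) (D(A, N) = ((5 + A²) + A)*A = (5 + A + A²)*A = A*(5 + A + A²))
-21*D(-5, E(1)) = -(-105)*(5 - 5 + (-5)²) = -(-105)*(5 - 5 + 25) = -(-105)*25 = -21*(-125) = 2625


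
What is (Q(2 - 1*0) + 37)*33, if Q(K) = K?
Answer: 1287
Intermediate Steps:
(Q(2 - 1*0) + 37)*33 = ((2 - 1*0) + 37)*33 = ((2 + 0) + 37)*33 = (2 + 37)*33 = 39*33 = 1287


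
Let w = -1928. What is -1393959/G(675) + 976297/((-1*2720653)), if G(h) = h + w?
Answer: 541607919298/486996887 ≈ 1112.1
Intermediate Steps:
G(h) = -1928 + h (G(h) = h - 1928 = -1928 + h)
-1393959/G(675) + 976297/((-1*2720653)) = -1393959/(-1928 + 675) + 976297/((-1*2720653)) = -1393959/(-1253) + 976297/(-2720653) = -1393959*(-1/1253) + 976297*(-1/2720653) = 199137/179 - 976297/2720653 = 541607919298/486996887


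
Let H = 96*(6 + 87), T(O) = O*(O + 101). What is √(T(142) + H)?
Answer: 3*√4826 ≈ 208.41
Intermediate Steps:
T(O) = O*(101 + O)
H = 8928 (H = 96*93 = 8928)
√(T(142) + H) = √(142*(101 + 142) + 8928) = √(142*243 + 8928) = √(34506 + 8928) = √43434 = 3*√4826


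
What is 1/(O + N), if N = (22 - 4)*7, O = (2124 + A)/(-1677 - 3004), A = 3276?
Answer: 4681/584406 ≈ 0.0080098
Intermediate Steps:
O = -5400/4681 (O = (2124 + 3276)/(-1677 - 3004) = 5400/(-4681) = 5400*(-1/4681) = -5400/4681 ≈ -1.1536)
N = 126 (N = 18*7 = 126)
1/(O + N) = 1/(-5400/4681 + 126) = 1/(584406/4681) = 4681/584406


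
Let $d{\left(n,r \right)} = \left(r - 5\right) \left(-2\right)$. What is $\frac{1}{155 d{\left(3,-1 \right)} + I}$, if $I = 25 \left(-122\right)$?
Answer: $- \frac{1}{1190} \approx -0.00084034$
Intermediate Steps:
$d{\left(n,r \right)} = 10 - 2 r$ ($d{\left(n,r \right)} = \left(-5 + r\right) \left(-2\right) = 10 - 2 r$)
$I = -3050$
$\frac{1}{155 d{\left(3,-1 \right)} + I} = \frac{1}{155 \left(10 - -2\right) - 3050} = \frac{1}{155 \left(10 + 2\right) - 3050} = \frac{1}{155 \cdot 12 - 3050} = \frac{1}{1860 - 3050} = \frac{1}{-1190} = - \frac{1}{1190}$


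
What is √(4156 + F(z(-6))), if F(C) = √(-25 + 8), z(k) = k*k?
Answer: √(4156 + I*√17) ≈ 64.467 + 0.032*I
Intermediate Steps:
z(k) = k²
F(C) = I*√17 (F(C) = √(-17) = I*√17)
√(4156 + F(z(-6))) = √(4156 + I*√17)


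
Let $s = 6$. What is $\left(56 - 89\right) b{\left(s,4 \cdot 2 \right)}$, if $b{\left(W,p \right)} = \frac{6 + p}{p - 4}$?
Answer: $- \frac{231}{2} \approx -115.5$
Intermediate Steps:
$b{\left(W,p \right)} = \frac{6 + p}{-4 + p}$
$\left(56 - 89\right) b{\left(s,4 \cdot 2 \right)} = \left(56 - 89\right) \frac{6 + 4 \cdot 2}{-4 + 4 \cdot 2} = - 33 \frac{6 + 8}{-4 + 8} = - 33 \cdot \frac{1}{4} \cdot 14 = \left(-33\right) \frac{7}{2} = - \frac{231}{2}$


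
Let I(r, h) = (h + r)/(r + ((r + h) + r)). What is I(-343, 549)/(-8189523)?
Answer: 103/1965485520 ≈ 5.2404e-8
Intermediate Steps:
I(r, h) = (h + r)/(h + 3*r) (I(r, h) = (h + r)/(r + ((h + r) + r)) = (h + r)/(r + (h + 2*r)) = (h + r)/(h + 3*r))
I(-343, 549)/(-8189523) = ((549 - 343)/(549 + 3*(-343)))/(-8189523) = (206/(549 - 1029))*(-1/8189523) = (206/(-480))*(-1/8189523) = -1/480*206*(-1/8189523) = -103/240*(-1/8189523) = 103/1965485520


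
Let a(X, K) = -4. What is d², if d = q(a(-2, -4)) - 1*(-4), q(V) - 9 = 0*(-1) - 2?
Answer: 121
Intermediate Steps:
q(V) = 7 (q(V) = 9 + (0*(-1) - 2) = 9 + (0 - 2) = 9 - 2 = 7)
d = 11 (d = 7 - 1*(-4) = 7 + 4 = 11)
d² = 11² = 121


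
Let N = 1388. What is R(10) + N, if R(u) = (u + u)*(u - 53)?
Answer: 528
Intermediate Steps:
R(u) = 2*u*(-53 + u) (R(u) = (2*u)*(-53 + u) = 2*u*(-53 + u))
R(10) + N = 2*10*(-53 + 10) + 1388 = 2*10*(-43) + 1388 = -860 + 1388 = 528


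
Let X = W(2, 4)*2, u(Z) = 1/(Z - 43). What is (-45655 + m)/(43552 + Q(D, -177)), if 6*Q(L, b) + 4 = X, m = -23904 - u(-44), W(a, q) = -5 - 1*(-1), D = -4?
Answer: -3025816/1894425 ≈ -1.5972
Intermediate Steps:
u(Z) = 1/(-43 + Z)
W(a, q) = -4 (W(a, q) = -5 + 1 = -4)
X = -8 (X = -4*2 = -8)
m = -2079647/87 (m = -23904 - 1/(-43 - 44) = -23904 - 1/(-87) = -23904 - 1*(-1/87) = -23904 + 1/87 = -2079647/87 ≈ -23904.)
Q(L, b) = -2 (Q(L, b) = -⅔ + (⅙)*(-8) = -⅔ - 4/3 = -2)
(-45655 + m)/(43552 + Q(D, -177)) = (-45655 - 2079647/87)/(43552 - 2) = -6051632/87/43550 = -6051632/87*1/43550 = -3025816/1894425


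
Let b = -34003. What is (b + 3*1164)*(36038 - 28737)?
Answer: -222760811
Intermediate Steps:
(b + 3*1164)*(36038 - 28737) = (-34003 + 3*1164)*(36038 - 28737) = (-34003 + 3492)*7301 = -30511*7301 = -222760811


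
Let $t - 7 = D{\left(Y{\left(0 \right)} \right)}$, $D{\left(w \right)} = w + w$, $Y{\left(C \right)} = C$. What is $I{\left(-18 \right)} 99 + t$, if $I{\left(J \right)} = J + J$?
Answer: $-3557$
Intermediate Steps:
$D{\left(w \right)} = 2 w$
$t = 7$ ($t = 7 + 2 \cdot 0 = 7 + 0 = 7$)
$I{\left(J \right)} = 2 J$
$I{\left(-18 \right)} 99 + t = 2 \left(-18\right) 99 + 7 = \left(-36\right) 99 + 7 = -3564 + 7 = -3557$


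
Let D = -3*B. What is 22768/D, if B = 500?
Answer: -5692/375 ≈ -15.179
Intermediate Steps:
D = -1500 (D = -3*500 = -1500)
22768/D = 22768/(-1500) = 22768*(-1/1500) = -5692/375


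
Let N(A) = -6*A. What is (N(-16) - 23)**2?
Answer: 5329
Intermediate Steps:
(N(-16) - 23)**2 = (-6*(-16) - 23)**2 = (96 - 23)**2 = 73**2 = 5329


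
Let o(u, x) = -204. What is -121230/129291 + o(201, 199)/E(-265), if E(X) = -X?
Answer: -19500438/11420705 ≈ -1.7075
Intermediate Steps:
-121230/129291 + o(201, 199)/E(-265) = -121230/129291 - 204/((-1*(-265))) = -121230*1/129291 - 204/265 = -40410/43097 - 204*1/265 = -40410/43097 - 204/265 = -19500438/11420705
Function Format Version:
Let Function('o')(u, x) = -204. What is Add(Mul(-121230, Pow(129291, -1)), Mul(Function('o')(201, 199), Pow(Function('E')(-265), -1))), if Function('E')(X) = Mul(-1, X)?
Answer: Rational(-19500438, 11420705) ≈ -1.7075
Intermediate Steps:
Add(Mul(-121230, Pow(129291, -1)), Mul(Function('o')(201, 199), Pow(Function('E')(-265), -1))) = Add(Mul(-121230, Pow(129291, -1)), Mul(-204, Pow(Mul(-1, -265), -1))) = Add(Mul(-121230, Rational(1, 129291)), Mul(-204, Pow(265, -1))) = Add(Rational(-40410, 43097), Mul(-204, Rational(1, 265))) = Add(Rational(-40410, 43097), Rational(-204, 265)) = Rational(-19500438, 11420705)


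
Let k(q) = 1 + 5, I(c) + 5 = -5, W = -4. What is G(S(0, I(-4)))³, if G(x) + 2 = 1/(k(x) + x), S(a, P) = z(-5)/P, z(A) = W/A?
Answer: -19902511/3241792 ≈ -6.1394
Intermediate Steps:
I(c) = -10 (I(c) = -5 - 5 = -10)
k(q) = 6
z(A) = -4/A
S(a, P) = 4/(5*P) (S(a, P) = (-4/(-5))/P = (-4*(-⅕))/P = 4/(5*P))
G(x) = -2 + 1/(6 + x)
G(S(0, I(-4)))³ = ((-11 - 8/(5*(-10)))/(6 + (⅘)/(-10)))³ = ((-11 - 8*(-1)/(5*10))/(6 + (⅘)*(-⅒)))³ = ((-11 - 2*(-2/25))/(6 - 2/25))³ = ((-11 + 4/25)/(148/25))³ = ((25/148)*(-271/25))³ = (-271/148)³ = -19902511/3241792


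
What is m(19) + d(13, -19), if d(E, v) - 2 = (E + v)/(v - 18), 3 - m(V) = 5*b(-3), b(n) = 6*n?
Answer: 3521/37 ≈ 95.162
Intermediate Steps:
m(V) = 93 (m(V) = 3 - 5*6*(-3) = 3 - 5*(-18) = 3 - 1*(-90) = 3 + 90 = 93)
d(E, v) = 2 + (E + v)/(-18 + v) (d(E, v) = 2 + (E + v)/(v - 18) = 2 + (E + v)/(-18 + v))
m(19) + d(13, -19) = 93 + (-36 + 13 + 3*(-19))/(-18 - 19) = 93 + (-36 + 13 - 57)/(-37) = 93 - 1/37*(-80) = 93 + 80/37 = 3521/37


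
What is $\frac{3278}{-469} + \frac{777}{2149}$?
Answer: $- \frac{954287}{143983} \approx -6.6278$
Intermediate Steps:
$\frac{3278}{-469} + \frac{777}{2149} = 3278 \left(- \frac{1}{469}\right) + 777 \cdot \frac{1}{2149} = - \frac{3278}{469} + \frac{111}{307} = - \frac{954287}{143983}$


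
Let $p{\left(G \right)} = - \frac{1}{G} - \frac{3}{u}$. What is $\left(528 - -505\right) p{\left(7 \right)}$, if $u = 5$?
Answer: $- \frac{26858}{35} \approx -767.37$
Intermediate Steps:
$p{\left(G \right)} = - \frac{3}{5} - \frac{1}{G}$ ($p{\left(G \right)} = - \frac{1}{G} - \frac{3}{5} = - \frac{3}{5} - \frac{1}{G}$)
$\left(528 - -505\right) p{\left(7 \right)} = \left(528 - -505\right) \left(- \frac{3}{5} - \frac{1}{7}\right) = \left(528 + 505\right) \left(- \frac{3}{5} - \frac{1}{7}\right) = 1033 \left(- \frac{3}{5} - \frac{1}{7}\right) = 1033 \left(- \frac{26}{35}\right) = - \frac{26858}{35}$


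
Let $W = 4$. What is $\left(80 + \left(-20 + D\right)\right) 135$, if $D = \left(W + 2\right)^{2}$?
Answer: $12960$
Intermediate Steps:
$D = 36$ ($D = \left(4 + 2\right)^{2} = 6^{2} = 36$)
$\left(80 + \left(-20 + D\right)\right) 135 = \left(80 + \left(-20 + 36\right)\right) 135 = \left(80 + 16\right) 135 = 96 \cdot 135 = 12960$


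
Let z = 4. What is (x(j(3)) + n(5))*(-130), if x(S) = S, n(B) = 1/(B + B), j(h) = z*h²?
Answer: -4693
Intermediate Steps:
j(h) = 4*h²
n(B) = 1/(2*B)
(x(j(3)) + n(5))*(-130) = (4*3² + (½)/5)*(-130) = (4*9 + (½)*(⅕))*(-130) = (36 + ⅒)*(-130) = (361/10)*(-130) = -4693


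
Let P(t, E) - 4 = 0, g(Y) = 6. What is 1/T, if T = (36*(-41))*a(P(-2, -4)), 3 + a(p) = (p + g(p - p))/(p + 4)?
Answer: 1/2583 ≈ 0.00038715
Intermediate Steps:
P(t, E) = 4 (P(t, E) = 4 + 0 = 4)
a(p) = -3 + (6 + p)/(4 + p) (a(p) = -3 + (p + 6)/(p + 4) = -3 + (6 + p)/(4 + p))
T = 2583 (T = (36*(-41))*(2*(-3 - 1*4)/(4 + 4)) = -2952*(-3 - 4)/8 = -2952*(-7)/8 = -1476*(-7/4) = 2583)
1/T = 1/2583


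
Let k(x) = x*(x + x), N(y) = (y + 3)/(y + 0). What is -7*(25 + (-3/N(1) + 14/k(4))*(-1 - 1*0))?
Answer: -2835/16 ≈ -177.19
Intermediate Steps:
N(y) = (3 + y)/y
k(x) = 2*x² (k(x) = x*(2*x) = 2*x²)
-7*(25 + (-3/N(1) + 14/k(4))*(-1 - 1*0)) = -7*(25 + (-3/(3 + 1) + 14/((2*4²)))*(-1 - 1*0)) = -7*(25 + (-3/(1*4) + 14/((2*16)))*(-1 + 0)) = -7*(25 + (-3/4 + 14/32)*(-1)) = -7*(25 + (-3*¼ + 14*(1/32))*(-1)) = -7*(25 + (-¾ + 7/16)*(-1)) = -7*(25 - 5/16*(-1)) = -7*(25 + 5/16) = -7*405/16 = -2835/16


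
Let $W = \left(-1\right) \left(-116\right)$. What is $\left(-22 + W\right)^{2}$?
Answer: $8836$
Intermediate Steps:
$W = 116$
$\left(-22 + W\right)^{2} = \left(-22 + 116\right)^{2} = 94^{2} = 8836$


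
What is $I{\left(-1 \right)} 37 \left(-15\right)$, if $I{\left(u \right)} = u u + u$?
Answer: $0$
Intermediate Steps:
$I{\left(u \right)} = u + u^{2}$ ($I{\left(u \right)} = u^{2} + u = u + u^{2}$)
$I{\left(-1 \right)} 37 \left(-15\right) = - (1 - 1) 37 \left(-15\right) = \left(-1\right) 0 \cdot 37 \left(-15\right) = 0 \cdot 37 \left(-15\right) = 0 \left(-15\right) = 0$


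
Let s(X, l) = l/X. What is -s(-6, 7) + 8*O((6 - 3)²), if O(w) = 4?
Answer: 199/6 ≈ 33.167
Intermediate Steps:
-s(-6, 7) + 8*O((6 - 3)²) = -7/(-6) + 8*4 = -7*(-1)/6 + 32 = -1*(-7/6) + 32 = 7/6 + 32 = 199/6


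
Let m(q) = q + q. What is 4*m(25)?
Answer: 200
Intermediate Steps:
m(q) = 2*q
4*m(25) = 4*(2*25) = 4*50 = 200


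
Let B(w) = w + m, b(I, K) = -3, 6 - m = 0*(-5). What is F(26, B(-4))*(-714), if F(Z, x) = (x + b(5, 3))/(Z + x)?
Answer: 51/2 ≈ 25.500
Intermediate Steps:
m = 6 (m = 6 - 0*(-5) = 6 - 1*0 = 6 + 0 = 6)
B(w) = 6 + w (B(w) = w + 6 = 6 + w)
F(Z, x) = (-3 + x)/(Z + x) (F(Z, x) = (x - 3)/(Z + x) = (-3 + x)/(Z + x))
F(26, B(-4))*(-714) = ((-3 + (6 - 4))/(26 + (6 - 4)))*(-714) = ((-3 + 2)/(26 + 2))*(-714) = (-1/28)*(-714) = ((1/28)*(-1))*(-714) = -1/28*(-714) = 51/2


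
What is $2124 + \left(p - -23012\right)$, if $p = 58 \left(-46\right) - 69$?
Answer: $22399$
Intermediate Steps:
$p = -2737$ ($p = -2668 - 69 = -2737$)
$2124 + \left(p - -23012\right) = 2124 - -20275 = 2124 + \left(-2737 + 23012\right) = 2124 + 20275 = 22399$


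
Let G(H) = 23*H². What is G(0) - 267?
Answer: -267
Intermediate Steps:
G(0) - 267 = 23*0² - 267 = 23*0 - 267 = 0 - 267 = -267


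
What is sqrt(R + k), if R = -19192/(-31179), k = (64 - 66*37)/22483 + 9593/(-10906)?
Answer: I*sqrt(59877453700745624564754)/402372540318 ≈ 0.60814*I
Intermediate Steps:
k = -241613887/245199598 (k = (64 - 2442)*(1/22483) + 9593*(-1/10906) = -2378*1/22483 - 9593/10906 = -2378/22483 - 9593/10906 = -241613887/245199598 ≈ -0.98538)
R = 19192/31179 (R = -19192*(-1/31179) = 19192/31179 ≈ 0.61554)
sqrt(R + k) = sqrt(19192/31179 - 241613887/245199598) = sqrt(-148810984103/402372540318) = I*sqrt(59877453700745624564754)/402372540318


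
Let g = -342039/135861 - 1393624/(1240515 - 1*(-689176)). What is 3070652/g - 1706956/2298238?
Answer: -308359455072816316306334/325341915297877449 ≈ -9.4780e+5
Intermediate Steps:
g = -283122910071/87389916317 (g = -342039*1/135861 - 1393624/(1240515 + 689176) = -114013/45287 - 1393624/1929691 = -283122910071/87389916317 ≈ -3.2398)
3070652/g - 1706956/2298238 = 3070652/(-283122910071/87389916317) - 1706956/2298238 = 3070652*(-87389916317/283122910071) - 1706956*1/2298238 = -268344021318628684/283122910071 - 853478/1149119 = -308359455072816316306334/325341915297877449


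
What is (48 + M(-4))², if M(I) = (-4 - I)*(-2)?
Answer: 2304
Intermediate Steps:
M(I) = 8 + 2*I
(48 + M(-4))² = (48 + (8 + 2*(-4)))² = (48 + (8 - 8))² = (48 + 0)² = 48² = 2304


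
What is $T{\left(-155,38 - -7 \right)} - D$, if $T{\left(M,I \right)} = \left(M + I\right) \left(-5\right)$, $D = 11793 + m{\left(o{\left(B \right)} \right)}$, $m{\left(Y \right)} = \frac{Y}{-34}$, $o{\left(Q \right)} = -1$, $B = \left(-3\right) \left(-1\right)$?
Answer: $- \frac{382263}{34} \approx -11243.0$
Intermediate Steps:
$B = 3$
$m{\left(Y \right)} = - \frac{Y}{34}$ ($m{\left(Y \right)} = Y \left(- \frac{1}{34}\right) = - \frac{Y}{34}$)
$D = \frac{400963}{34}$ ($D = 11793 - - \frac{1}{34} = 11793 + \frac{1}{34} = \frac{400963}{34} \approx 11793.0$)
$T{\left(M,I \right)} = - 5 I - 5 M$ ($T{\left(M,I \right)} = \left(I + M\right) \left(-5\right) = - 5 I - 5 M$)
$T{\left(-155,38 - -7 \right)} - D = \left(- 5 \left(38 - -7\right) - -775\right) - \frac{400963}{34} = \left(- 5 \left(38 + 7\right) + 775\right) - \frac{400963}{34} = \left(\left(-5\right) 45 + 775\right) - \frac{400963}{34} = \left(-225 + 775\right) - \frac{400963}{34} = 550 - \frac{400963}{34} = - \frac{382263}{34}$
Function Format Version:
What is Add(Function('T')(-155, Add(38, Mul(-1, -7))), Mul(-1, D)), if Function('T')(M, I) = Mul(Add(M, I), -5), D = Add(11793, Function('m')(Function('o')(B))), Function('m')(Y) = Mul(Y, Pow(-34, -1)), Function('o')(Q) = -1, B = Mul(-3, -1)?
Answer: Rational(-382263, 34) ≈ -11243.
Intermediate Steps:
B = 3
Function('m')(Y) = Mul(Rational(-1, 34), Y) (Function('m')(Y) = Mul(Y, Rational(-1, 34)) = Mul(Rational(-1, 34), Y))
D = Rational(400963, 34) (D = Add(11793, Mul(Rational(-1, 34), -1)) = Add(11793, Rational(1, 34)) = Rational(400963, 34) ≈ 11793.)
Function('T')(M, I) = Add(Mul(-5, I), Mul(-5, M)) (Function('T')(M, I) = Mul(Add(I, M), -5) = Add(Mul(-5, I), Mul(-5, M)))
Add(Function('T')(-155, Add(38, Mul(-1, -7))), Mul(-1, D)) = Add(Add(Mul(-5, Add(38, Mul(-1, -7))), Mul(-5, -155)), Mul(-1, Rational(400963, 34))) = Add(Add(Mul(-5, Add(38, 7)), 775), Rational(-400963, 34)) = Add(Add(Mul(-5, 45), 775), Rational(-400963, 34)) = Add(Add(-225, 775), Rational(-400963, 34)) = Add(550, Rational(-400963, 34)) = Rational(-382263, 34)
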